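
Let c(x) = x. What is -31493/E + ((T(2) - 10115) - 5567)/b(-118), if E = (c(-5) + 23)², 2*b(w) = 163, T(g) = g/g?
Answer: -15294647/52812 ≈ -289.61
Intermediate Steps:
T(g) = 1
b(w) = 163/2 (b(w) = (½)*163 = 163/2)
E = 324 (E = (-5 + 23)² = 18² = 324)
-31493/E + ((T(2) - 10115) - 5567)/b(-118) = -31493/324 + ((1 - 10115) - 5567)/(163/2) = -31493*1/324 + (-10114 - 5567)*(2/163) = -31493/324 - 15681*2/163 = -31493/324 - 31362/163 = -15294647/52812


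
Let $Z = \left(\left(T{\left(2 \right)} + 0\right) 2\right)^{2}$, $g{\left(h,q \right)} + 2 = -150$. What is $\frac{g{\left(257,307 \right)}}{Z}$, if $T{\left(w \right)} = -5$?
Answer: $- \frac{38}{25} \approx -1.52$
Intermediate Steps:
$g{\left(h,q \right)} = -152$ ($g{\left(h,q \right)} = -2 - 150 = -152$)
$Z = 100$ ($Z = \left(\left(-5 + 0\right) 2\right)^{2} = \left(\left(-5\right) 2\right)^{2} = \left(-10\right)^{2} = 100$)
$\frac{g{\left(257,307 \right)}}{Z} = - \frac{152}{100} = \left(-152\right) \frac{1}{100} = - \frac{38}{25}$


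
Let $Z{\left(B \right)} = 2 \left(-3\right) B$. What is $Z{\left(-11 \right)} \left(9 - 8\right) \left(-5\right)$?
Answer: $-330$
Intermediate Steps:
$Z{\left(B \right)} = - 6 B$
$Z{\left(-11 \right)} \left(9 - 8\right) \left(-5\right) = \left(-6\right) \left(-11\right) \left(9 - 8\right) \left(-5\right) = 66 \cdot 1 \left(-5\right) = 66 \left(-5\right) = -330$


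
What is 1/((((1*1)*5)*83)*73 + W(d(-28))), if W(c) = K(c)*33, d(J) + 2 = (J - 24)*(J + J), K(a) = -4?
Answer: 1/30163 ≈ 3.3153e-5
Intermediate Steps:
d(J) = -2 + 2*J*(-24 + J) (d(J) = -2 + (J - 24)*(J + J) = -2 + (-24 + J)*(2*J) = -2 + 2*J*(-24 + J))
W(c) = -132 (W(c) = -4*33 = -132)
1/((((1*1)*5)*83)*73 + W(d(-28))) = 1/((((1*1)*5)*83)*73 - 132) = 1/(((1*5)*83)*73 - 132) = 1/((5*83)*73 - 132) = 1/(415*73 - 132) = 1/(30295 - 132) = 1/30163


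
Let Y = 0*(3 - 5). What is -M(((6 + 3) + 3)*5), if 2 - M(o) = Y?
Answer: -2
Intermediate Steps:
Y = 0 (Y = 0*(-2) = 0)
M(o) = 2 (M(o) = 2 - 1*0 = 2 + 0 = 2)
-M(((6 + 3) + 3)*5) = -1*2 = -2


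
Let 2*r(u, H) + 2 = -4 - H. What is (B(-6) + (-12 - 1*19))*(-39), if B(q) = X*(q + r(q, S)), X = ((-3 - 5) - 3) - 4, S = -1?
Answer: -7527/2 ≈ -3763.5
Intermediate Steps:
r(u, H) = -3 - H/2 (r(u, H) = -1 + (-4 - H)/2 = -1 + (-2 - H/2) = -3 - H/2)
X = -15 (X = (-8 - 3) - 4 = -11 - 4 = -15)
B(q) = 75/2 - 15*q (B(q) = -15*(q + (-3 - 1/2*(-1))) = -15*(q + (-3 + 1/2)) = -15*(q - 5/2) = -15*(-5/2 + q) = 75/2 - 15*q)
(B(-6) + (-12 - 1*19))*(-39) = ((75/2 - 15*(-6)) + (-12 - 1*19))*(-39) = ((75/2 + 90) + (-12 - 19))*(-39) = (255/2 - 31)*(-39) = (193/2)*(-39) = -7527/2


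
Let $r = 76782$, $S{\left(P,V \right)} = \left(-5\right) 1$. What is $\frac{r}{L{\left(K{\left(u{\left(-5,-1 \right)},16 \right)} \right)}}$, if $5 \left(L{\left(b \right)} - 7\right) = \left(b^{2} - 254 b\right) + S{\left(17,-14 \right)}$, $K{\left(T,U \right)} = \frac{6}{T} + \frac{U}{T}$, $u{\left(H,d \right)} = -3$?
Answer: $\frac{1727595}{8759} \approx 197.24$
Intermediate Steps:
$S{\left(P,V \right)} = -5$
$L{\left(b \right)} = 6 - \frac{254 b}{5} + \frac{b^{2}}{5}$ ($L{\left(b \right)} = 7 + \frac{\left(b^{2} - 254 b\right) - 5}{5} = 7 + \frac{-5 + b^{2} - 254 b}{5} = 7 - \left(1 - \frac{b^{2}}{5} + \frac{254 b}{5}\right) = 6 - \frac{254 b}{5} + \frac{b^{2}}{5}$)
$\frac{r}{L{\left(K{\left(u{\left(-5,-1 \right)},16 \right)} \right)}} = \frac{76782}{6 - \frac{254 \frac{6 + 16}{-3}}{5} + \frac{\left(\frac{6 + 16}{-3}\right)^{2}}{5}} = \frac{76782}{6 - \frac{254 \left(\left(- \frac{1}{3}\right) 22\right)}{5} + \frac{\left(\left(- \frac{1}{3}\right) 22\right)^{2}}{5}} = \frac{76782}{6 - - \frac{5588}{15} + \frac{\left(- \frac{22}{3}\right)^{2}}{5}} = \frac{76782}{6 + \frac{5588}{15} + \frac{1}{5} \cdot \frac{484}{9}} = \frac{76782}{6 + \frac{5588}{15} + \frac{484}{45}} = \frac{76782}{\frac{17518}{45}} = 76782 \cdot \frac{45}{17518} = \frac{1727595}{8759}$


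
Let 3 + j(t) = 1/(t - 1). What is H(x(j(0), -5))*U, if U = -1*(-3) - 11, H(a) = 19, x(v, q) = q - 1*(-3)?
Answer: -152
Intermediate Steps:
j(t) = -3 + 1/(-1 + t) (j(t) = -3 + 1/(t - 1) = -3 + 1/(-1 + t))
x(v, q) = 3 + q (x(v, q) = q + 3 = 3 + q)
U = -8 (U = 3 - 11 = -8)
H(x(j(0), -5))*U = 19*(-8) = -152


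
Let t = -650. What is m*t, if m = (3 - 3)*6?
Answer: 0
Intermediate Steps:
m = 0 (m = 0*6 = 0)
m*t = 0*(-650) = 0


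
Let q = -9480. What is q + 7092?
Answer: -2388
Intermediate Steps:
q + 7092 = -9480 + 7092 = -2388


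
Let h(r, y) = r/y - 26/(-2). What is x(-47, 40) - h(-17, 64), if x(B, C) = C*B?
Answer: -121135/64 ≈ -1892.7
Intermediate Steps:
h(r, y) = 13 + r/y (h(r, y) = r/y - 26*(-½) = r/y + 13 = 13 + r/y)
x(B, C) = B*C
x(-47, 40) - h(-17, 64) = -47*40 - (13 - 17/64) = -1880 - (13 - 17*1/64) = -1880 - (13 - 17/64) = -1880 - 1*815/64 = -1880 - 815/64 = -121135/64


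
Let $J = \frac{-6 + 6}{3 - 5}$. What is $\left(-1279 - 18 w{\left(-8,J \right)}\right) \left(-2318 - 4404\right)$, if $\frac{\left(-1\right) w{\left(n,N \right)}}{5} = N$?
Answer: $8597438$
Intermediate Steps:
$J = 0$ ($J = \frac{0}{-2} = 0 \left(- \frac{1}{2}\right) = 0$)
$w{\left(n,N \right)} = - 5 N$
$\left(-1279 - 18 w{\left(-8,J \right)}\right) \left(-2318 - 4404\right) = \left(-1279 - 18 \left(\left(-5\right) 0\right)\right) \left(-2318 - 4404\right) = \left(-1279 - 0\right) \left(-6722\right) = \left(-1279 + 0\right) \left(-6722\right) = \left(-1279\right) \left(-6722\right) = 8597438$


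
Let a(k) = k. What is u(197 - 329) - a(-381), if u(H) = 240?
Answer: 621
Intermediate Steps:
u(197 - 329) - a(-381) = 240 - 1*(-381) = 240 + 381 = 621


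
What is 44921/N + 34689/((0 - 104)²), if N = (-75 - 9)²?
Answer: 45664445/4769856 ≈ 9.5735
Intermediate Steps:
N = 7056 (N = (-84)² = 7056)
44921/N + 34689/((0 - 104)²) = 44921/7056 + 34689/((0 - 104)²) = 44921*(1/7056) + 34689/((-104)²) = 44921/7056 + 34689/10816 = 45664445/4769856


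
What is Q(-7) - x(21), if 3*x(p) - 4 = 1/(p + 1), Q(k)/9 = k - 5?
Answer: -7217/66 ≈ -109.35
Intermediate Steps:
Q(k) = -45 + 9*k (Q(k) = 9*(k - 5) = 9*(-5 + k) = -45 + 9*k)
x(p) = 4/3 + 1/(3*(1 + p)) (x(p) = 4/3 + 1/(3*(p + 1)) = 4/3 + 1/(3*(1 + p)))
Q(-7) - x(21) = (-45 + 9*(-7)) - (5 + 4*21)/(3*(1 + 21)) = (-45 - 63) - (5 + 84)/(3*22) = -108 - 89/(3*22) = -108 - 1*89/66 = -108 - 89/66 = -7217/66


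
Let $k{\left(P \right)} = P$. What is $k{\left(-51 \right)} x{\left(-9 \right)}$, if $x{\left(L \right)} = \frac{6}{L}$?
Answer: $34$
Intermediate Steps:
$k{\left(-51 \right)} x{\left(-9 \right)} = - 51 \frac{6}{-9} = - 51 \cdot 6 \left(- \frac{1}{9}\right) = \left(-51\right) \left(- \frac{2}{3}\right) = 34$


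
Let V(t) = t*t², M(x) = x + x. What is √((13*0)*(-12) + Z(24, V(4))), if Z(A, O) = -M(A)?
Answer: 4*I*√3 ≈ 6.9282*I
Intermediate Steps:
M(x) = 2*x
V(t) = t³
Z(A, O) = -2*A
√((13*0)*(-12) + Z(24, V(4))) = √((13*0)*(-12) - 2*24) = √(0*(-12) - 48) = √(0 - 48) = √(-48) = 4*I*√3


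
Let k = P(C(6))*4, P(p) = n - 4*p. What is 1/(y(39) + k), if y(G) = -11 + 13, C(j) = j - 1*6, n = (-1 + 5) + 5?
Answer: 1/38 ≈ 0.026316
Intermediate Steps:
n = 9 (n = 4 + 5 = 9)
C(j) = -6 + j (C(j) = j - 6 = -6 + j)
P(p) = 9 - 4*p
y(G) = 2
k = 36 (k = (9 - 4*(-6 + 6))*4 = (9 - 4*0)*4 = (9 + 0)*4 = 9*4 = 36)
1/(y(39) + k) = 1/(2 + 36) = 1/38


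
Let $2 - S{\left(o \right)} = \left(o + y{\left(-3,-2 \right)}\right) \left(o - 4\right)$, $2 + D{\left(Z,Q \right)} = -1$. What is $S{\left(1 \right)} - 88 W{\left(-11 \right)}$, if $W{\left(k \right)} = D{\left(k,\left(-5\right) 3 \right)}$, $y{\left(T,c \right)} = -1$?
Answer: $266$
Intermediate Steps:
$D{\left(Z,Q \right)} = -3$ ($D{\left(Z,Q \right)} = -2 - 1 = -3$)
$W{\left(k \right)} = -3$
$S{\left(o \right)} = 2 - \left(-1 + o\right) \left(-4 + o\right)$ ($S{\left(o \right)} = 2 - \left(o - 1\right) \left(o - 4\right) = 2 - \left(-1 + o\right) \left(-4 + o\right)$)
$S{\left(1 \right)} - 88 W{\left(-11 \right)} = \left(-2 - 1^{2} + 5 \cdot 1\right) - -264 = \left(-2 - 1 + 5\right) + 264 = 2 + 264 = 266$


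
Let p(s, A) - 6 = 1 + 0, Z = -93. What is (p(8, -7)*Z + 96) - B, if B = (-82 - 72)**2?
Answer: -24271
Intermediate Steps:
p(s, A) = 7 (p(s, A) = 6 + (1 + 0) = 6 + 1 = 7)
B = 23716 (B = (-154)**2 = 23716)
(p(8, -7)*Z + 96) - B = (7*(-93) + 96) - 1*23716 = (-651 + 96) - 23716 = -555 - 23716 = -24271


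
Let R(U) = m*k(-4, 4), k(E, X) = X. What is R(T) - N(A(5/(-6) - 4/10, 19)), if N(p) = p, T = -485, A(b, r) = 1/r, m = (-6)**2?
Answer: 2735/19 ≈ 143.95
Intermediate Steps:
m = 36
R(U) = 144 (R(U) = 36*4 = 144)
R(T) - N(A(5/(-6) - 4/10, 19)) = 144 - 1/19 = 2735/19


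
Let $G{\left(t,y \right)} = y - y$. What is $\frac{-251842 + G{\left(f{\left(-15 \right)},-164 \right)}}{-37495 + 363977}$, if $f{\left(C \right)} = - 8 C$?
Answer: $- \frac{125921}{163241} \approx -0.77138$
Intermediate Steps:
$G{\left(t,y \right)} = 0$
$\frac{-251842 + G{\left(f{\left(-15 \right)},-164 \right)}}{-37495 + 363977} = \frac{-251842 + 0}{-37495 + 363977} = - \frac{251842}{326482} = \left(-251842\right) \frac{1}{326482} = - \frac{125921}{163241}$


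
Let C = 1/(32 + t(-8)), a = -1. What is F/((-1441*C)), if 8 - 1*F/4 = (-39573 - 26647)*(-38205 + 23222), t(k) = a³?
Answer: 123029607248/1441 ≈ 8.5378e+7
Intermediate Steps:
t(k) = -1 (t(k) = (-1)³ = -1)
C = 1/31 (C = 1/(32 - 1) = 1/31 ≈ 0.032258)
F = -3968697008 (F = 32 - 4*(-39573 - 26647)*(-38205 + 23222) = 32 - (-264880)*(-14983) = 32 - 4*992174260 = 32 - 3968697040 = -3968697008)
F/((-1441*C)) = -3968697008/((-1441*1/31)) = -3968697008/(-1441/31) = -3968697008*(-31/1441) = 123029607248/1441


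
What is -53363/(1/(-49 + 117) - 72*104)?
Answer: 3628684/509183 ≈ 7.1265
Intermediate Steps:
-53363/(1/(-49 + 117) - 72*104) = -53363/(1/68 - 7488) = -53363/(-509183/68) = -53363*(-68/509183) = 3628684/509183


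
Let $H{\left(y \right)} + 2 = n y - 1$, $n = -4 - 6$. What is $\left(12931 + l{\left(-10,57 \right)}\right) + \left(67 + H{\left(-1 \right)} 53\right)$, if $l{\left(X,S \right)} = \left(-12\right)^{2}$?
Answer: $13513$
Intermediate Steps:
$n = -10$ ($n = -4 - 6 = -10$)
$l{\left(X,S \right)} = 144$
$H{\left(y \right)} = -3 - 10 y$ ($H{\left(y \right)} = -2 - \left(1 + 10 y\right) = -3 - 10 y$)
$\left(12931 + l{\left(-10,57 \right)}\right) + \left(67 + H{\left(-1 \right)} 53\right) = \left(12931 + 144\right) + \left(67 + \left(-3 - -10\right) 53\right) = 13075 + \left(67 + \left(-3 + 10\right) 53\right) = 13075 + \left(67 + 7 \cdot 53\right) = 13075 + \left(67 + 371\right) = 13075 + 438 = 13513$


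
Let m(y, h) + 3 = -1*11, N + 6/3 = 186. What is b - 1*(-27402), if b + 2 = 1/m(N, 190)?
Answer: 383599/14 ≈ 27400.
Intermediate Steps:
N = 184 (N = -2 + 186 = 184)
m(y, h) = -14 (m(y, h) = -3 - 1*11 = -3 - 11 = -14)
b = -29/14 (b = -2 + 1/(-14) = -2 - 1/14 = -29/14 ≈ -2.0714)
b - 1*(-27402) = -29/14 - 1*(-27402) = -29/14 + 27402 = 383599/14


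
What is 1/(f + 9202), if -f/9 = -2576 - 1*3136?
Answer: 1/60610 ≈ 1.6499e-5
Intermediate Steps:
f = 51408 (f = -9*(-2576 - 1*3136) = -9*(-2576 - 3136) = -9*(-5712) = 51408)
1/(f + 9202) = 1/(51408 + 9202) = 1/60610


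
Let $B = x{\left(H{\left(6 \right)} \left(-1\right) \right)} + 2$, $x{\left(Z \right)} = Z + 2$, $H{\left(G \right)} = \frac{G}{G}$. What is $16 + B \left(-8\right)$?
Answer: $-8$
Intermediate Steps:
$H{\left(G \right)} = 1$
$x{\left(Z \right)} = 2 + Z$
$B = 3$ ($B = \left(2 + 1 \left(-1\right)\right) + 2 = \left(2 - 1\right) + 2 = 1 + 2 = 3$)
$16 + B \left(-8\right) = 16 + 3 \left(-8\right) = 16 - 24 = -8$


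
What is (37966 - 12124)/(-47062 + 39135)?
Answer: -25842/7927 ≈ -3.2600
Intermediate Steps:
(37966 - 12124)/(-47062 + 39135) = 25842/(-7927) = 25842*(-1/7927) = -25842/7927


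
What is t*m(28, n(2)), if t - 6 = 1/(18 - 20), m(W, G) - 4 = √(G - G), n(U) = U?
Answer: 22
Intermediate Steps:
m(W, G) = 4 (m(W, G) = 4 + √(G - G) = 4 + √0 = 4 + 0 = 4)
t = 11/2 (t = 6 + 1/(18 - 20) = 6 + 1/(-2) = 6 - ½ = 11/2 ≈ 5.5000)
t*m(28, n(2)) = (11/2)*4 = 22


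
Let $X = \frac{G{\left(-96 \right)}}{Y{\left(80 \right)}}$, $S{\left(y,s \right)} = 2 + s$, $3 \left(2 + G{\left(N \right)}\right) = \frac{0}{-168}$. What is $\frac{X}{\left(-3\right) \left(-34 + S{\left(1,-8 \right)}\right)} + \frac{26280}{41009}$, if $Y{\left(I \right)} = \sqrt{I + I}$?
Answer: $\frac{26280}{41009} - \frac{\sqrt{10}}{2400} \approx 0.63952$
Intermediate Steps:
$G{\left(N \right)} = -2$ ($G{\left(N \right)} = -2 + \frac{0 \frac{1}{-168}}{3} = -2 + \frac{0 \left(- \frac{1}{168}\right)}{3} = -2 + \frac{1}{3} \cdot 0 = -2 + 0 = -2$)
$Y{\left(I \right)} = \sqrt{2} \sqrt{I}$ ($Y{\left(I \right)} = \sqrt{2 I} = \sqrt{2} \sqrt{I}$)
$X = - \frac{\sqrt{10}}{20}$ ($X = - \frac{2}{\sqrt{2} \sqrt{80}} = - \frac{2}{\sqrt{2} \cdot 4 \sqrt{5}} = - \frac{2}{4 \sqrt{10}} = - 2 \frac{\sqrt{10}}{40} = - \frac{\sqrt{10}}{20} \approx -0.15811$)
$\frac{X}{\left(-3\right) \left(-34 + S{\left(1,-8 \right)}\right)} + \frac{26280}{41009} = \frac{\left(- \frac{1}{20}\right) \sqrt{10}}{\left(-3\right) \left(-34 + \left(2 - 8\right)\right)} + \frac{26280}{41009} = \frac{\left(- \frac{1}{20}\right) \sqrt{10}}{\left(-3\right) \left(-34 - 6\right)} + 26280 \cdot \frac{1}{41009} = \frac{\left(- \frac{1}{20}\right) \sqrt{10}}{\left(-3\right) \left(-40\right)} + \frac{26280}{41009} = \frac{\left(- \frac{1}{20}\right) \sqrt{10}}{120} + \frac{26280}{41009} = - \frac{\sqrt{10}}{20} \cdot \frac{1}{120} + \frac{26280}{41009} = - \frac{\sqrt{10}}{2400} + \frac{26280}{41009} = \frac{26280}{41009} - \frac{\sqrt{10}}{2400}$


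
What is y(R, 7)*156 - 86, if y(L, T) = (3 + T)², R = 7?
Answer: 15514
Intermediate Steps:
y(R, 7)*156 - 86 = (3 + 7)²*156 - 86 = 10²*156 - 86 = 100*156 - 86 = 15600 - 86 = 15514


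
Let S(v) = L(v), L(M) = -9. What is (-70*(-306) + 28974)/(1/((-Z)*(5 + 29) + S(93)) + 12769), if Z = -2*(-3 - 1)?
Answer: 7080357/1794044 ≈ 3.9466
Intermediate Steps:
S(v) = -9
Z = 8 (Z = -2*(-4) = 8)
(-70*(-306) + 28974)/(1/((-Z)*(5 + 29) + S(93)) + 12769) = (-70*(-306) + 28974)/(1/((-1*8)*(5 + 29) - 9) + 12769) = (21420 + 28974)/(1/(-8*34 - 9) + 12769) = 50394/(1/(-272 - 9) + 12769) = 50394/(1/(-281) + 12769) = 50394/(-1/281 + 12769) = 50394/(3588088/281) = 50394*(281/3588088) = 7080357/1794044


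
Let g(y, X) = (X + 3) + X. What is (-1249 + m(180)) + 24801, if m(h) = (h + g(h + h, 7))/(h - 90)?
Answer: 2119877/90 ≈ 23554.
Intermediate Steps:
g(y, X) = 3 + 2*X (g(y, X) = (3 + X) + X = 3 + 2*X)
m(h) = (17 + h)/(-90 + h) (m(h) = (h + (3 + 2*7))/(h - 90) = (h + (3 + 14))/(-90 + h) = (h + 17)/(-90 + h) = (17 + h)/(-90 + h))
(-1249 + m(180)) + 24801 = (-1249 + (17 + 180)/(-90 + 180)) + 24801 = (-1249 + 197/90) + 24801 = -112213/90 + 24801 = 2119877/90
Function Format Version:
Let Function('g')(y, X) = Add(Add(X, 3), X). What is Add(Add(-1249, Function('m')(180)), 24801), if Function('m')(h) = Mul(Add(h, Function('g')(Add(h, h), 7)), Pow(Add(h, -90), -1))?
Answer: Rational(2119877, 90) ≈ 23554.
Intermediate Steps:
Function('g')(y, X) = Add(3, Mul(2, X)) (Function('g')(y, X) = Add(Add(3, X), X) = Add(3, Mul(2, X)))
Function('m')(h) = Mul(Pow(Add(-90, h), -1), Add(17, h)) (Function('m')(h) = Mul(Add(h, Add(3, Mul(2, 7))), Pow(Add(h, -90), -1)) = Mul(Add(h, Add(3, 14)), Pow(Add(-90, h), -1)) = Mul(Add(h, 17), Pow(Add(-90, h), -1)) = Mul(Add(17, h), Pow(Add(-90, h), -1)) = Mul(Pow(Add(-90, h), -1), Add(17, h)))
Add(Add(-1249, Function('m')(180)), 24801) = Add(Add(-1249, Mul(Pow(Add(-90, 180), -1), Add(17, 180))), 24801) = Add(Add(-1249, Mul(Pow(90, -1), 197)), 24801) = Add(Add(-1249, Mul(Rational(1, 90), 197)), 24801) = Add(Add(-1249, Rational(197, 90)), 24801) = Add(Rational(-112213, 90), 24801) = Rational(2119877, 90)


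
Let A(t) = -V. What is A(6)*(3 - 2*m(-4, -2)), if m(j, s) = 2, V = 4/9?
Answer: 4/9 ≈ 0.44444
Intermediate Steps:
V = 4/9 (V = 4*(1/9) = 4/9 ≈ 0.44444)
A(t) = -4/9 (A(t) = -1*4/9 = -4/9)
A(6)*(3 - 2*m(-4, -2)) = -4*(3 - 2*2)/9 = -4*(3 - 4)/9 = -4/9*(-1) = 4/9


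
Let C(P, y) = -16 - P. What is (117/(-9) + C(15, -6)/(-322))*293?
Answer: -1217415/322 ≈ -3780.8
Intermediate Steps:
(117/(-9) + C(15, -6)/(-322))*293 = (117/(-9) + (-16 - 1*15)/(-322))*293 = (117*(-⅑) + (-16 - 15)*(-1/322))*293 = (-13 - 31*(-1/322))*293 = (-13 + 31/322)*293 = -4155/322*293 = -1217415/322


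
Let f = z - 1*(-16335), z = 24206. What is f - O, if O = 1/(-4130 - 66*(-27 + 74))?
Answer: 293192513/7232 ≈ 40541.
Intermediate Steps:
f = 40541 (f = 24206 - 1*(-16335) = 24206 + 16335 = 40541)
O = -1/7232 (O = 1/(-4130 - 66*47) = 1/(-4130 - 3102) = 1/(-7232) = -1/7232 ≈ -0.00013827)
f - O = 40541 - 1*(-1/7232) = 40541 + 1/7232 = 293192513/7232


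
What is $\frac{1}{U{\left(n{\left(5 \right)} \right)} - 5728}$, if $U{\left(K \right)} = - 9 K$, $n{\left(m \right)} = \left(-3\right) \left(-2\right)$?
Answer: $- \frac{1}{5782} \approx -0.00017295$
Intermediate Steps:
$n{\left(m \right)} = 6$
$\frac{1}{U{\left(n{\left(5 \right)} \right)} - 5728} = \frac{1}{\left(-9\right) 6 - 5728} = \frac{1}{-54 - 5728} = \frac{1}{-5782} = - \frac{1}{5782}$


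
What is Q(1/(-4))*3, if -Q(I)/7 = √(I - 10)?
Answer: -21*I*√41/2 ≈ -67.233*I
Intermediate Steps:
Q(I) = -7*√(-10 + I) (Q(I) = -7*√(I - 10) = -7*√(-10 + I))
Q(1/(-4))*3 = -7*√(-10 + 1/(-4))*3 = -7*√(-10 - ¼)*3 = -7*I*√41/2*3 = -21*I*√41/2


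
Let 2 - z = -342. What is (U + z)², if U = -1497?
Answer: 1329409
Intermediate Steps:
z = 344 (z = 2 - 1*(-342) = 2 + 342 = 344)
(U + z)² = (-1497 + 344)² = (-1153)² = 1329409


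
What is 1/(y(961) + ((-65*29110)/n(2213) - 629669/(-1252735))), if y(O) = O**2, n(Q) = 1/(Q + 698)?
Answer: -1252735/6898968397848146 ≈ -1.8158e-10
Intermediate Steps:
n(Q) = 1/(698 + Q)
1/(y(961) + ((-65*29110)/n(2213) - 629669/(-1252735))) = 1/(961**2 + ((-65*29110)/(1/(698 + 2213)) - 629669/(-1252735))) = 1/(923521 + (-1892150/(1/2911) - 629669*(-1/1252735))) = 1/(923521 + (-1892150/1/2911 + 629669/1252735)) = 1/(923521 + (-1892150*2911 + 629669/1252735)) = 1/(923521 + (-5508048650 + 629669/1252735)) = 1/(923521 - 6900125324928081/1252735) = 1/(-6898968397848146/1252735) = -1252735/6898968397848146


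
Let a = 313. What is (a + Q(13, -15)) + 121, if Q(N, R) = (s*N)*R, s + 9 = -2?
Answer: 2579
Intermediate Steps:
s = -11 (s = -9 - 2 = -11)
Q(N, R) = -11*N*R (Q(N, R) = (-11*N)*R = -11*N*R)
(a + Q(13, -15)) + 121 = (313 - 11*13*(-15)) + 121 = (313 + 2145) + 121 = 2458 + 121 = 2579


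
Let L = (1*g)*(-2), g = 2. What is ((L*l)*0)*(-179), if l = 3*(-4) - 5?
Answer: 0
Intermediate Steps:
l = -17 (l = -12 - 5 = -17)
L = -4 (L = (1*2)*(-2) = 2*(-2) = -4)
((L*l)*0)*(-179) = (-4*(-17)*0)*(-179) = (68*0)*(-179) = 0*(-179) = 0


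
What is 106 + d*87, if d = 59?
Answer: 5239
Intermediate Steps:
106 + d*87 = 106 + 59*87 = 106 + 5133 = 5239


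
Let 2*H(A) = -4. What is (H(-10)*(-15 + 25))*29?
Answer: -580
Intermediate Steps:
H(A) = -2 (H(A) = (½)*(-4) = -2)
(H(-10)*(-15 + 25))*29 = -2*(-15 + 25)*29 = -2*10*29 = -20*29 = -580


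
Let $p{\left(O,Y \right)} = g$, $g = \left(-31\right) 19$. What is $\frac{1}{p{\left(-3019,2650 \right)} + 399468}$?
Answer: $\frac{1}{398879} \approx 2.507 \cdot 10^{-6}$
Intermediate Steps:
$g = -589$
$p{\left(O,Y \right)} = -589$
$\frac{1}{p{\left(-3019,2650 \right)} + 399468} = \frac{1}{-589 + 399468} = \frac{1}{398879}$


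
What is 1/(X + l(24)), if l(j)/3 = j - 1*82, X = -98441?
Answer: -1/98615 ≈ -1.0140e-5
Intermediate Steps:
l(j) = -246 + 3*j (l(j) = 3*(j - 1*82) = 3*(j - 82) = 3*(-82 + j) = -246 + 3*j)
1/(X + l(24)) = 1/(-98441 + (-246 + 3*24)) = 1/(-98441 + (-246 + 72)) = 1/(-98441 - 174) = 1/(-98615) = -1/98615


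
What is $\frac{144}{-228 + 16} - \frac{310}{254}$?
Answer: $- \frac{12787}{6731} \approx -1.8997$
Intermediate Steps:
$\frac{144}{-228 + 16} - \frac{310}{254} = \frac{144}{-212} - \frac{155}{127} = 144 \left(- \frac{1}{212}\right) - \frac{155}{127} = - \frac{36}{53} - \frac{155}{127} = - \frac{12787}{6731}$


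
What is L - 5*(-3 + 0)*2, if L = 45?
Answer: 75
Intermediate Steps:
L - 5*(-3 + 0)*2 = 45 - 5*(-3 + 0)*2 = 45 - 5*(-3)*2 = 45 + 15*2 = 45 + 30 = 75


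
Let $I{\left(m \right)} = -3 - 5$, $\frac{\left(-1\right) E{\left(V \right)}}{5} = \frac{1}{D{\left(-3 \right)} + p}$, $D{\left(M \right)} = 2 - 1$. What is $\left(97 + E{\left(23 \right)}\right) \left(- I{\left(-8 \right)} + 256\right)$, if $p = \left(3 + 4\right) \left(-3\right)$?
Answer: $25674$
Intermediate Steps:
$D{\left(M \right)} = 1$
$p = -21$ ($p = 7 \left(-3\right) = -21$)
$E{\left(V \right)} = \frac{1}{4}$ ($E{\left(V \right)} = - \frac{5}{1 - 21} = - \frac{5}{-20} = \left(-5\right) \left(- \frac{1}{20}\right) = \frac{1}{4}$)
$I{\left(m \right)} = -8$ ($I{\left(m \right)} = -3 - 5 = -8$)
$\left(97 + E{\left(23 \right)}\right) \left(- I{\left(-8 \right)} + 256\right) = \left(97 + \frac{1}{4}\right) \left(\left(-1\right) \left(-8\right) + 256\right) = \frac{389 \left(8 + 256\right)}{4} = \frac{389}{4} \cdot 264 = 25674$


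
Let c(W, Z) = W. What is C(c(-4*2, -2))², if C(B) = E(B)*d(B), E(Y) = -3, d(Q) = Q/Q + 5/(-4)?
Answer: 9/16 ≈ 0.56250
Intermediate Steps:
d(Q) = -¼ (d(Q) = 1 + 5*(-¼) = 1 - 5/4 = -¼)
C(B) = ¾ (C(B) = -3*(-¼) = ¾)
C(c(-4*2, -2))² = (¾)² = 9/16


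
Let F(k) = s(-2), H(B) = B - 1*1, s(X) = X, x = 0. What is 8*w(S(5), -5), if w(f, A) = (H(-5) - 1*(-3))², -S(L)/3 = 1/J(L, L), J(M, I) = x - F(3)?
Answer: 72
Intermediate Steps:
H(B) = -1 + B (H(B) = B - 1 = -1 + B)
F(k) = -2
J(M, I) = 2 (J(M, I) = 0 - 1*(-2) = 0 + 2 = 2)
S(L) = -3/2
w(f, A) = 9 (w(f, A) = ((-1 - 5) - 1*(-3))² = (-6 + 3)² = (-3)² = 9)
8*w(S(5), -5) = 8*9 = 72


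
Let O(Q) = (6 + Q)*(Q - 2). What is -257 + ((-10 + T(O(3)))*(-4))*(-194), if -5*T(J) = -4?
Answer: -36981/5 ≈ -7396.2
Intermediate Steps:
O(Q) = (-2 + Q)*(6 + Q) (O(Q) = (6 + Q)*(-2 + Q) = (-2 + Q)*(6 + Q))
T(J) = ⅘ (T(J) = -⅕*(-4) = ⅘)
-257 + ((-10 + T(O(3)))*(-4))*(-194) = -257 + ((-10 + ⅘)*(-4))*(-194) = -257 - 46/5*(-4)*(-194) = -257 + (184/5)*(-194) = -257 - 35696/5 = -36981/5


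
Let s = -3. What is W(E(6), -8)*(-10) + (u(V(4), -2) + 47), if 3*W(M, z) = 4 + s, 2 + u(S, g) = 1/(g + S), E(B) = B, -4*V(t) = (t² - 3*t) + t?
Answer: 497/12 ≈ 41.417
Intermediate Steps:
V(t) = t/2 - t²/4 (V(t) = -((t² - 3*t) + t)/4 = -(t² - 2*t)/4 = t/2 - t²/4)
u(S, g) = -2 + 1/(S + g) (u(S, g) = -2 + 1/(g + S) = -2 + 1/(S + g))
W(M, z) = ⅓ (W(M, z) = (4 - 3)/3 = (⅓)*1 = ⅓)
W(E(6), -8)*(-10) + (u(V(4), -2) + 47) = (⅓)*(-10) + ((1 - 4*(2 - 1*4)/2 - 2*(-2))/((¼)*4*(2 - 1*4) - 2) + 47) = -10/3 + ((1 - 4*(2 - 4)/2 + 4)/((¼)*4*(2 - 4) - 2) + 47) = -10/3 + ((1 - 4*(-2)/2 + 4)/((¼)*4*(-2) - 2) + 47) = -10/3 + ((1 - 2*(-2) + 4)/(-2 - 2) + 47) = -10/3 + ((1 + 4 + 4)/(-4) + 47) = -10/3 + (-¼*9 + 47) = -10/3 + (-9/4 + 47) = -10/3 + 179/4 = 497/12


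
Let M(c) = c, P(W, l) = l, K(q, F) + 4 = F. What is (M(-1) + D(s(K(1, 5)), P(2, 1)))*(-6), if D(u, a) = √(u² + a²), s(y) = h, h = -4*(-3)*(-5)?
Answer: 6 - 6*√3601 ≈ -354.05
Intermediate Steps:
K(q, F) = -4 + F
h = -60 (h = 12*(-5) = -60)
s(y) = -60
D(u, a) = √(a² + u²)
(M(-1) + D(s(K(1, 5)), P(2, 1)))*(-6) = (-1 + √(1² + (-60)²))*(-6) = (-1 + √(1 + 3600))*(-6) = (-1 + √3601)*(-6) = 6 - 6*√3601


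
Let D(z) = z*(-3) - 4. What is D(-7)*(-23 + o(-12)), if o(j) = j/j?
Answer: -374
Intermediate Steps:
o(j) = 1
D(z) = -4 - 3*z (D(z) = -3*z - 4 = -4 - 3*z)
D(-7)*(-23 + o(-12)) = (-4 - 3*(-7))*(-23 + 1) = (-4 + 21)*(-22) = 17*(-22) = -374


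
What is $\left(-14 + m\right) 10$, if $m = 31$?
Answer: $170$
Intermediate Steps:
$\left(-14 + m\right) 10 = \left(-14 + 31\right) 10 = 17 \cdot 10 = 170$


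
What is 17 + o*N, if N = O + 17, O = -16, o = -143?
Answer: -126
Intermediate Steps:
N = 1 (N = -16 + 17 = 1)
17 + o*N = 17 - 143*1 = 17 - 143 = -126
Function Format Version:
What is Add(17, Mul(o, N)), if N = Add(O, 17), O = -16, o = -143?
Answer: -126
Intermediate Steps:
N = 1 (N = Add(-16, 17) = 1)
Add(17, Mul(o, N)) = Add(17, Mul(-143, 1)) = Add(17, -143) = -126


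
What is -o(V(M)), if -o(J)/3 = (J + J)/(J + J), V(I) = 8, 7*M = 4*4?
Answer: 3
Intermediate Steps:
M = 16/7 (M = (4*4)/7 = (⅐)*16 = 16/7 ≈ 2.2857)
o(J) = -3 (o(J) = -3*(J + J)/(J + J) = -3*2*J/(2*J) = -3*2*J*1/(2*J) = -3*1 = -3)
-o(V(M)) = -1*(-3) = 3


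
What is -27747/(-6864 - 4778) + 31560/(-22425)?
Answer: 16986997/17404790 ≈ 0.97600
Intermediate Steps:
-27747/(-6864 - 4778) + 31560/(-22425) = -27747/(-11642) + 31560*(-1/22425) = -27747*(-1/11642) - 2104/1495 = 27747/11642 - 2104/1495 = 16986997/17404790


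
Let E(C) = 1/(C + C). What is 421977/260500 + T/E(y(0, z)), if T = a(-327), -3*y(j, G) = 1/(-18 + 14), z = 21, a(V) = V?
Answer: -13775273/260500 ≈ -52.880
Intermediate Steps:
y(j, G) = 1/12 (y(j, G) = -1/(3*(-18 + 14)) = -⅓/(-4) = -⅓*(-¼) = 1/12)
T = -327
E(C) = 1/(2*C)
421977/260500 + T/E(y(0, z)) = 421977/260500 - 327/(1/(2*(1/12))) = 421977*(1/260500) - 327/((½)*12) = 421977/260500 - 327/6 = 421977/260500 - 327*⅙ = 421977/260500 - 109/2 = -13775273/260500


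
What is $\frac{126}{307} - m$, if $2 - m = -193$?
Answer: $- \frac{59739}{307} \approx -194.59$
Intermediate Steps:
$m = 195$ ($m = 2 - -193 = 2 + 193 = 195$)
$\frac{126}{307} - m = \frac{126}{307} - 195 = - \frac{59739}{307}$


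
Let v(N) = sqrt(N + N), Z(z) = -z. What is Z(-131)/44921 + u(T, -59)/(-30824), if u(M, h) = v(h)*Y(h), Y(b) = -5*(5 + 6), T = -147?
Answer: 131/44921 + 55*I*sqrt(118)/30824 ≈ 0.0029162 + 0.019383*I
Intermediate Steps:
Y(b) = -55 (Y(b) = -5*11 = -55)
v(N) = sqrt(2)*sqrt(N) (v(N) = sqrt(2*N) = sqrt(2)*sqrt(N))
u(M, h) = -55*sqrt(2)*sqrt(h) (u(M, h) = (sqrt(2)*sqrt(h))*(-55) = -55*sqrt(2)*sqrt(h))
Z(-131)/44921 + u(T, -59)/(-30824) = -1*(-131)/44921 - 55*sqrt(2)*sqrt(-59)/(-30824) = 131*(1/44921) - 55*sqrt(2)*I*sqrt(59)*(-1/30824) = 131/44921 - 55*I*sqrt(118)*(-1/30824) = 131/44921 + 55*I*sqrt(118)/30824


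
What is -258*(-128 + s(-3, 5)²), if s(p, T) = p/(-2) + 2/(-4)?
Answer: 32766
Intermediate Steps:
s(p, T) = -½ - p/2 (s(p, T) = p*(-½) + 2*(-¼) = -p/2 - ½ = -½ - p/2)
-258*(-128 + s(-3, 5)²) = -258*(-128 + (-½ - ½*(-3))²) = -258*(-128 + (-½ + 3/2)²) = -258*(-128 + 1²) = -258*(-128 + 1) = -258*(-127) = 32766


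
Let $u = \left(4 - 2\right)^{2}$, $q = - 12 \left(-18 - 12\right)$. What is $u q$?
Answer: $1440$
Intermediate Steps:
$q = 360$ ($q = \left(-12\right) \left(-30\right) = 360$)
$u = 4$ ($u = 2^{2} = 4$)
$u q = 4 \cdot 360 = 1440$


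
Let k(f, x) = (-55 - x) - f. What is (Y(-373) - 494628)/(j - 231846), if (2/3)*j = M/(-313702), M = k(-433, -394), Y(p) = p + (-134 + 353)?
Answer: 77607051482/36365277525 ≈ 2.1341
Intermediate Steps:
Y(p) = 219 + p (Y(p) = p + 219 = 219 + p)
k(f, x) = -55 - f - x
M = 772 (M = -55 - 1*(-433) - 1*(-394) = -55 + 433 + 394 = 772)
j = -579/156851 (j = 3*(772/(-313702))/2 = 3*(772*(-1/313702))/2 = (3/2)*(-386/156851) = -579/156851 ≈ -0.0036914)
(Y(-373) - 494628)/(j - 231846) = ((219 - 373) - 494628)/(-579/156851 - 231846) = (-154 - 494628)/(-36365277525/156851) = -494782*(-156851/36365277525) = 77607051482/36365277525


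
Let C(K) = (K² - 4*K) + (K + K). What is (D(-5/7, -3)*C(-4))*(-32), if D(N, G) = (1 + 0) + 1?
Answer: -1536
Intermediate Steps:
D(N, G) = 2 (D(N, G) = 1 + 1 = 2)
C(K) = K² - 2*K (C(K) = (K² - 4*K) + 2*K = K² - 2*K)
(D(-5/7, -3)*C(-4))*(-32) = (2*(-4*(-2 - 4)))*(-32) = (2*(-4*(-6)))*(-32) = (2*24)*(-32) = 48*(-32) = -1536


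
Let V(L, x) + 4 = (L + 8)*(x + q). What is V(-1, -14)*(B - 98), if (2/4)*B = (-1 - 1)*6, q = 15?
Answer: -366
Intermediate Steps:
B = -24 (B = 2*((-1 - 1)*6) = 2*(-2*6) = 2*(-12) = -24)
V(L, x) = -4 + (8 + L)*(15 + x) (V(L, x) = -4 + (L + 8)*(x + 15) = -4 + (8 + L)*(15 + x))
V(-1, -14)*(B - 98) = (116 + 8*(-14) + 15*(-1) - 1*(-14))*(-24 - 98) = (116 - 112 - 15 + 14)*(-122) = 3*(-122) = -366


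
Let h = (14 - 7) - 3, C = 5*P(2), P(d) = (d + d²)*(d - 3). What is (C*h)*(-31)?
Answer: 3720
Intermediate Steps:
P(d) = (-3 + d)*(d + d²) (P(d) = (d + d²)*(-3 + d) = (-3 + d)*(d + d²))
C = -30 (C = 5*(2*(-3 + 2² - 2*2)) = 5*(2*(-3 + 4 - 4)) = 5*(2*(-3)) = 5*(-6) = -30)
h = 4 (h = 7 - 3 = 4)
(C*h)*(-31) = -30*4*(-31) = -120*(-31) = 3720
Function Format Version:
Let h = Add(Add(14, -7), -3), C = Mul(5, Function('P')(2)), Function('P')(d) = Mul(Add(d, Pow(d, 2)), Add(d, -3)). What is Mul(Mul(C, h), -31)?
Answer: 3720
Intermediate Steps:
Function('P')(d) = Mul(Add(-3, d), Add(d, Pow(d, 2))) (Function('P')(d) = Mul(Add(d, Pow(d, 2)), Add(-3, d)) = Mul(Add(-3, d), Add(d, Pow(d, 2))))
C = -30 (C = Mul(5, Mul(2, Add(-3, Pow(2, 2), Mul(-2, 2)))) = Mul(5, Mul(2, Add(-3, 4, -4))) = Mul(5, Mul(2, -3)) = Mul(5, -6) = -30)
h = 4 (h = Add(7, -3) = 4)
Mul(Mul(C, h), -31) = Mul(Mul(-30, 4), -31) = Mul(-120, -31) = 3720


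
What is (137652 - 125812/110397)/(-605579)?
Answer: -15196242032/66854104863 ≈ -0.22730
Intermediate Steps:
(137652 - 125812/110397)/(-605579) = (137652 - 125812/110397)*(-1/605579) = (15196242032/110397)*(-1/605579) = -15196242032/66854104863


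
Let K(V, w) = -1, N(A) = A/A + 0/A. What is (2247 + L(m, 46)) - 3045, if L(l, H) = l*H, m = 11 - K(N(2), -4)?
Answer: -246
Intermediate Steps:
N(A) = 1 (N(A) = 1 + 0 = 1)
m = 12 (m = 11 - 1*(-1) = 11 + 1 = 12)
L(l, H) = H*l
(2247 + L(m, 46)) - 3045 = (2247 + 46*12) - 3045 = (2247 + 552) - 3045 = 2799 - 3045 = -246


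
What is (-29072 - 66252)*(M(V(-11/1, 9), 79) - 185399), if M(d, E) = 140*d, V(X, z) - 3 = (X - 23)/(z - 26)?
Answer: 17606247476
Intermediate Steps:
V(X, z) = 3 + (-23 + X)/(-26 + z) (V(X, z) = 3 + (X - 23)/(z - 26) = 3 + (-23 + X)/(-26 + z))
(-29072 - 66252)*(M(V(-11/1, 9), 79) - 185399) = (-29072 - 66252)*(140*((-101 - 11/1 + 3*9)/(-26 + 9)) - 185399) = -95324*(140*((-101 - 11*1 + 27)/(-17)) - 185399) = -95324*(140*(-(-101 - 11 + 27)/17) - 185399) = -95324*(140*(-1/17*(-85)) - 185399) = -95324*(140*5 - 185399) = -95324*(700 - 185399) = -95324*(-184699) = 17606247476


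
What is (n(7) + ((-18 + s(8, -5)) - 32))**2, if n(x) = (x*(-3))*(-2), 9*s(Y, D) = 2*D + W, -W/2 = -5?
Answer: 64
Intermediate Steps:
W = 10 (W = -2*(-5) = 10)
s(Y, D) = 10/9 + 2*D/9 (s(Y, D) = (2*D + 10)/9 = (10 + 2*D)/9 = 10/9 + 2*D/9)
n(x) = 6*x (n(x) = -3*x*(-2) = 6*x)
(n(7) + ((-18 + s(8, -5)) - 32))**2 = (6*7 + ((-18 + (10/9 + (2/9)*(-5))) - 32))**2 = (42 + ((-18 + (10/9 - 10/9)) - 32))**2 = (42 + ((-18 + 0) - 32))**2 = (42 + (-18 - 32))**2 = (42 - 50)**2 = (-8)**2 = 64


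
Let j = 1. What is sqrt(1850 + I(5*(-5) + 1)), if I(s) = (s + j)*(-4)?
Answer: sqrt(1942) ≈ 44.068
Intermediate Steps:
I(s) = -4 - 4*s (I(s) = (s + 1)*(-4) = (1 + s)*(-4) = -4 - 4*s)
sqrt(1850 + I(5*(-5) + 1)) = sqrt(1850 + (-4 - 4*(5*(-5) + 1))) = sqrt(1850 + (-4 - 4*(-25 + 1))) = sqrt(1850 + (-4 - 4*(-24))) = sqrt(1850 + (-4 + 96)) = sqrt(1850 + 92) = sqrt(1942)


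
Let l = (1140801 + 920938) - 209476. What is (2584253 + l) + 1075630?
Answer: 5512146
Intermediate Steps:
l = 1852263 (l = 2061739 - 209476 = 1852263)
(2584253 + l) + 1075630 = (2584253 + 1852263) + 1075630 = 4436516 + 1075630 = 5512146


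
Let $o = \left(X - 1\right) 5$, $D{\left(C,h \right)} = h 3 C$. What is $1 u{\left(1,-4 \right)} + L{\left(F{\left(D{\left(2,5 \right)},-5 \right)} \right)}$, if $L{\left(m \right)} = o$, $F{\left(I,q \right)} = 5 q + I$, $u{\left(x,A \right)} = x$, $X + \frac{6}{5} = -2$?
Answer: $-20$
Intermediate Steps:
$X = - \frac{16}{5}$ ($X = - \frac{6}{5} - 2 = - \frac{16}{5} \approx -3.2$)
$D{\left(C,h \right)} = 3 C h$ ($D{\left(C,h \right)} = 3 h C = 3 C h$)
$o = -21$ ($o = \left(- \frac{16}{5} - 1\right) 5 = \left(- \frac{21}{5}\right) 5 = -21$)
$F{\left(I,q \right)} = I + 5 q$
$L{\left(m \right)} = -21$
$1 u{\left(1,-4 \right)} + L{\left(F{\left(D{\left(2,5 \right)},-5 \right)} \right)} = 1 \cdot 1 - 21 = 1 - 21 = -20$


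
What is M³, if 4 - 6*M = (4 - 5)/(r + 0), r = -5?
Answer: 6859/27000 ≈ 0.25404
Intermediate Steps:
M = 19/30 (M = ⅔ - (4 - 5)/(6*(-5 + 0)) = ⅔ - (-1)/(6*(-5)) = ⅔ - (-1)*(-1)/(6*5) = ⅔ - ⅙*⅕ = ⅔ - 1/30 = 19/30 ≈ 0.63333)
M³ = (19/30)³ = 6859/27000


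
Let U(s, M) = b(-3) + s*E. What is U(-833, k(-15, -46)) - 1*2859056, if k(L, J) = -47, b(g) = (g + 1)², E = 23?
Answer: -2878211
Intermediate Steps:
b(g) = (1 + g)²
U(s, M) = 4 + 23*s (U(s, M) = (1 - 3)² + s*23 = (-2)² + 23*s = 4 + 23*s)
U(-833, k(-15, -46)) - 1*2859056 = (4 + 23*(-833)) - 1*2859056 = (4 - 19159) - 2859056 = -19155 - 2859056 = -2878211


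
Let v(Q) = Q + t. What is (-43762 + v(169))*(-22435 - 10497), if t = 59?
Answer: 1433661688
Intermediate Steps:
v(Q) = 59 + Q (v(Q) = Q + 59 = 59 + Q)
(-43762 + v(169))*(-22435 - 10497) = (-43762 + (59 + 169))*(-22435 - 10497) = (-43762 + 228)*(-32932) = -43534*(-32932) = 1433661688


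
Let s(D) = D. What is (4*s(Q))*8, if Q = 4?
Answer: 128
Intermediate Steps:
(4*s(Q))*8 = (4*4)*8 = 16*8 = 128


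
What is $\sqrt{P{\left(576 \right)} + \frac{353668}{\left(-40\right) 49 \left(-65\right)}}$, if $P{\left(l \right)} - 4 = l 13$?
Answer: $\frac{\sqrt{6206424042}}{910} \approx 86.572$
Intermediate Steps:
$P{\left(l \right)} = 4 + 13 l$ ($P{\left(l \right)} = 4 + l 13 = 4 + 13 l$)
$\sqrt{P{\left(576 \right)} + \frac{353668}{\left(-40\right) 49 \left(-65\right)}} = \sqrt{\left(4 + 13 \cdot 576\right) + \frac{353668}{\left(-40\right) 49 \left(-65\right)}} = \sqrt{\left(4 + 7488\right) + \frac{353668}{\left(-1960\right) \left(-65\right)}} = \sqrt{7492 + \frac{353668}{127400}} = \sqrt{7492 + 353668 \cdot \frac{1}{127400}} = \sqrt{7492 + \frac{12631}{4550}} = \sqrt{\frac{34101231}{4550}} = \frac{\sqrt{6206424042}}{910}$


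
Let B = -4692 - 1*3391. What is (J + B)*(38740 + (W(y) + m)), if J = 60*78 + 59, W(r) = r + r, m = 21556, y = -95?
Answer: -200994464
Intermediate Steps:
W(r) = 2*r
B = -8083 (B = -4692 - 3391 = -8083)
J = 4739 (J = 4680 + 59 = 4739)
(J + B)*(38740 + (W(y) + m)) = (4739 - 8083)*(38740 + (2*(-95) + 21556)) = -3344*(38740 + (-190 + 21556)) = -3344*(38740 + 21366) = -3344*60106 = -200994464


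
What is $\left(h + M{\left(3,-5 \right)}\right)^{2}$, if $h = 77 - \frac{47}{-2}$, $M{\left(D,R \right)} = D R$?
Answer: $\frac{29241}{4} \approx 7310.3$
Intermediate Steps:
$h = \frac{201}{2}$ ($h = 77 - 47 \left(- \frac{1}{2}\right) = 77 - - \frac{47}{2} = 77 + \frac{47}{2} = \frac{201}{2} \approx 100.5$)
$\left(h + M{\left(3,-5 \right)}\right)^{2} = \left(\frac{201}{2} + 3 \left(-5\right)\right)^{2} = \left(\frac{201}{2} - 15\right)^{2} = \left(\frac{171}{2}\right)^{2} = \frac{29241}{4}$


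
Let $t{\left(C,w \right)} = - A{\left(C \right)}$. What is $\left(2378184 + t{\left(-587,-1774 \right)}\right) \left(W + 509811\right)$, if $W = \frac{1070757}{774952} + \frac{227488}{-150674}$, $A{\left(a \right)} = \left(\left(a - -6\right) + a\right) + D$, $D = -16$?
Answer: $\frac{8852457446391140222785}{7297819853} \approx 1.213 \cdot 10^{12}$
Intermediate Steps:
$A{\left(a \right)} = -10 + 2 a$ ($A{\left(a \right)} = \left(\left(a - -6\right) + a\right) - 16 = \left(\left(a + 6\right) + a\right) - 16 = \left(\left(6 + a\right) + a\right) - 16 = \left(6 + 2 a\right) - 16 = -10 + 2 a$)
$W = - \frac{7478520179}{58382558824}$ ($W = 1070757 \cdot \frac{1}{774952} + 227488 \left(- \frac{1}{150674}\right) = \frac{1070757}{774952} - \frac{113744}{75337} = - \frac{7478520179}{58382558824} \approx -0.1281$)
$t{\left(C,w \right)} = 10 - 2 C$ ($t{\left(C,w \right)} = - (-10 + 2 C) = 10 - 2 C$)
$\left(2378184 + t{\left(-587,-1774 \right)}\right) \left(W + 509811\right) = \left(2378184 + \left(10 - -1174\right)\right) \left(- \frac{7478520179}{58382558824} + 509811\right) = \left(2378184 + \left(10 + 1174\right)\right) \frac{29764063218102085}{58382558824} = \left(2378184 + 1184\right) \frac{29764063218102085}{58382558824} = 2379368 \cdot \frac{29764063218102085}{58382558824} = \frac{8852457446391140222785}{7297819853}$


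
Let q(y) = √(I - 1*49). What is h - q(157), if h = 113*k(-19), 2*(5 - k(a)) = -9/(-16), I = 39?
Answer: 17063/32 - I*√10 ≈ 533.22 - 3.1623*I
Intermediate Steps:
k(a) = 151/32 (k(a) = 5 - (-9)/(2*(-16)) = 5 - (-9)*(-1)/(2*16) = 5 - ½*9/16 = 5 - 9/32 = 151/32)
q(y) = I*√10 (q(y) = √(39 - 1*49) = √(39 - 49) = √(-10) = I*√10)
h = 17063/32 (h = 113*(151/32) = 17063/32 ≈ 533.22)
h - q(157) = 17063/32 - I*√10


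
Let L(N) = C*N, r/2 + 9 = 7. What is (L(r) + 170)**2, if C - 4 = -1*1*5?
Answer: 30276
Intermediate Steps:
r = -4 (r = -18 + 2*7 = -18 + 14 = -4)
C = -1 (C = 4 - 1*1*5 = 4 - 1*5 = 4 - 5 = -1)
L(N) = -N
(L(r) + 170)**2 = (-1*(-4) + 170)**2 = (4 + 170)**2 = 174**2 = 30276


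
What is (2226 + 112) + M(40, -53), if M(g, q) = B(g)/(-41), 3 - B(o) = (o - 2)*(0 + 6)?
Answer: 96083/41 ≈ 2343.5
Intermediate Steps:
B(o) = 15 - 6*o (B(o) = 3 - (o - 2)*(0 + 6) = 3 - (-2 + o)*6 = 3 - (-12 + 6*o) = 3 + (12 - 6*o) = 15 - 6*o)
M(g, q) = -15/41 + 6*g/41 (M(g, q) = (15 - 6*g)/(-41) = (15 - 6*g)*(-1/41) = -15/41 + 6*g/41)
(2226 + 112) + M(40, -53) = (2226 + 112) + (-15/41 + (6/41)*40) = 2338 + (-15/41 + 240/41) = 2338 + 225/41 = 96083/41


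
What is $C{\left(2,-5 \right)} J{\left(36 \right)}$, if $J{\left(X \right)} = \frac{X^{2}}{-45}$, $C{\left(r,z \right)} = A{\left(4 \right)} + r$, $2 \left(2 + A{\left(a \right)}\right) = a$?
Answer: $- \frac{288}{5} \approx -57.6$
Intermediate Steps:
$A{\left(a \right)} = -2 + \frac{a}{2}$
$C{\left(r,z \right)} = r$ ($C{\left(r,z \right)} = \left(-2 + \frac{1}{2} \cdot 4\right) + r = \left(-2 + 2\right) + r = 0 + r = r$)
$J{\left(X \right)} = - \frac{X^{2}}{45}$
$C{\left(2,-5 \right)} J{\left(36 \right)} = 2 \left(- \frac{36^{2}}{45}\right) = 2 \left(\left(- \frac{1}{45}\right) 1296\right) = 2 \left(- \frac{144}{5}\right) = - \frac{288}{5}$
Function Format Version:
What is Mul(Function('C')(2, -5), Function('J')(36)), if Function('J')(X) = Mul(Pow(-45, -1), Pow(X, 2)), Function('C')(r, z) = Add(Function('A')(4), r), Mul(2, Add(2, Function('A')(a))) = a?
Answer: Rational(-288, 5) ≈ -57.600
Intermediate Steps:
Function('A')(a) = Add(-2, Mul(Rational(1, 2), a))
Function('C')(r, z) = r (Function('C')(r, z) = Add(Add(-2, Mul(Rational(1, 2), 4)), r) = Add(Add(-2, 2), r) = Add(0, r) = r)
Function('J')(X) = Mul(Rational(-1, 45), Pow(X, 2))
Mul(Function('C')(2, -5), Function('J')(36)) = Mul(2, Mul(Rational(-1, 45), Pow(36, 2))) = Mul(2, Mul(Rational(-1, 45), 1296)) = Mul(2, Rational(-144, 5)) = Rational(-288, 5)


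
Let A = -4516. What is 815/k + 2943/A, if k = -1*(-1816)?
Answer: -415987/2050264 ≈ -0.20289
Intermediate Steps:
k = 1816
815/k + 2943/A = 815/1816 + 2943/(-4516) = 815*(1/1816) + 2943*(-1/4516) = 815/1816 - 2943/4516 = -415987/2050264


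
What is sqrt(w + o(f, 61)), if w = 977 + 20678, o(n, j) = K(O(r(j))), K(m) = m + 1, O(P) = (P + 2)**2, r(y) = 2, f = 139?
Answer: 6*sqrt(602) ≈ 147.21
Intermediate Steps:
O(P) = (2 + P)**2
K(m) = 1 + m
o(n, j) = 17 (o(n, j) = 1 + (2 + 2)**2 = 1 + 4**2 = 1 + 16 = 17)
w = 21655
sqrt(w + o(f, 61)) = sqrt(21655 + 17) = sqrt(21672) = 6*sqrt(602)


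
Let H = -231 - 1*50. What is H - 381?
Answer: -662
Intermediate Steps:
H = -281 (H = -231 - 50 = -281)
H - 381 = -281 - 381 = -662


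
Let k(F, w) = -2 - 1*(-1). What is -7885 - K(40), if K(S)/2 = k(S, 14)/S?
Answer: -157699/20 ≈ -7885.0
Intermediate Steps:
k(F, w) = -1 (k(F, w) = -2 + 1 = -1)
K(S) = -2/S (K(S) = 2*(-1/S) = -2/S)
-7885 - K(40) = -7885 - (-2)/40 = -7885 - 1*(-1/20) = -7885 + 1/20 = -157699/20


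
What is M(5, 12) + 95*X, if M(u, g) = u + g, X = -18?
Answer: -1693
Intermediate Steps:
M(u, g) = g + u
M(5, 12) + 95*X = (12 + 5) + 95*(-18) = 17 - 1710 = -1693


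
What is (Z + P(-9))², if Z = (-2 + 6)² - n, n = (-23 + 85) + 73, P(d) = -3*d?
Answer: 8464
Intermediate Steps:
n = 135 (n = 62 + 73 = 135)
Z = -119 (Z = (-2 + 6)² - 1*135 = 4² - 135 = 16 - 135 = -119)
(Z + P(-9))² = (-119 - 3*(-9))² = (-119 + 27)² = (-92)² = 8464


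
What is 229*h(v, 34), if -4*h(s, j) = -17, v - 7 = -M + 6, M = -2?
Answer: 3893/4 ≈ 973.25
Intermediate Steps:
v = 15 (v = 7 + (-1*(-2) + 6) = 7 + (2 + 6) = 7 + 8 = 15)
h(s, j) = 17/4 (h(s, j) = -1/4*(-17) = 17/4)
229*h(v, 34) = 229*(17/4) = 3893/4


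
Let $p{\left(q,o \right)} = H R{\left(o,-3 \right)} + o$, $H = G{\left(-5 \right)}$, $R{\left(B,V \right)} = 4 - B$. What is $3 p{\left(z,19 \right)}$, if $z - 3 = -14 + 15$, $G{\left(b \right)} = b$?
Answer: $282$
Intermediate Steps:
$z = 4$ ($z = 3 + \left(-14 + 15\right) = 3 + 1 = 4$)
$H = -5$
$p{\left(q,o \right)} = -20 + 6 o$ ($p{\left(q,o \right)} = - 5 \left(4 - o\right) + o = \left(-20 + 5 o\right) + o = -20 + 6 o$)
$3 p{\left(z,19 \right)} = 3 \left(-20 + 6 \cdot 19\right) = 3 \left(-20 + 114\right) = 3 \cdot 94 = 282$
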